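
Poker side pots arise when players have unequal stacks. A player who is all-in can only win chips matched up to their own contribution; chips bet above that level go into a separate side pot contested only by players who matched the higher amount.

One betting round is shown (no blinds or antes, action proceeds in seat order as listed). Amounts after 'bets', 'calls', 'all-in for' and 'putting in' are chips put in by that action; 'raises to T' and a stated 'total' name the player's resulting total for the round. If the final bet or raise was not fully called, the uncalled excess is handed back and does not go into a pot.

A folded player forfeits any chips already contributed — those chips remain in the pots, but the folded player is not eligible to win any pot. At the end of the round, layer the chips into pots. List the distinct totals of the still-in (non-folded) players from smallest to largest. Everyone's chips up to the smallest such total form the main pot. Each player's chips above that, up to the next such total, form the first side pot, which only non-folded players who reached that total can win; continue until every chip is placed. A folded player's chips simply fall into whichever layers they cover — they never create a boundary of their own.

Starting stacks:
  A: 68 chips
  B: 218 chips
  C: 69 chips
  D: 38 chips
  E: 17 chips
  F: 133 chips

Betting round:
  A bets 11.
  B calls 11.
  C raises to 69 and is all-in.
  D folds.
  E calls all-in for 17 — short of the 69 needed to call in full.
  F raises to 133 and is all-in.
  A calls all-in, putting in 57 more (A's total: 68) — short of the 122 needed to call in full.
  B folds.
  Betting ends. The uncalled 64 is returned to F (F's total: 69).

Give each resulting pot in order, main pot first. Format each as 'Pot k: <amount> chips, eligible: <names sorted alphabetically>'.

Contributions (after 64 returned to F): A=68, B=11, C=69, E=17, F=69
Folded: B, D
Pot levels (distinct totals of non-folded players): 17, 68, 69
Layer 1-17: A 17 + B 11 + C 17 + E 17 + F 17 = 79 chips; eligible A, C, E, F
Layer 18-68: 51 each from A, C, F = 51*3 = 153 chips; eligible A, C, F
Layer 69-69: 1 each from C, F = 1*2 = 2 chips; eligible C, F

Pot 1: 79 chips, eligible: A, C, E, F
Pot 2: 153 chips, eligible: A, C, F
Pot 3: 2 chips, eligible: C, F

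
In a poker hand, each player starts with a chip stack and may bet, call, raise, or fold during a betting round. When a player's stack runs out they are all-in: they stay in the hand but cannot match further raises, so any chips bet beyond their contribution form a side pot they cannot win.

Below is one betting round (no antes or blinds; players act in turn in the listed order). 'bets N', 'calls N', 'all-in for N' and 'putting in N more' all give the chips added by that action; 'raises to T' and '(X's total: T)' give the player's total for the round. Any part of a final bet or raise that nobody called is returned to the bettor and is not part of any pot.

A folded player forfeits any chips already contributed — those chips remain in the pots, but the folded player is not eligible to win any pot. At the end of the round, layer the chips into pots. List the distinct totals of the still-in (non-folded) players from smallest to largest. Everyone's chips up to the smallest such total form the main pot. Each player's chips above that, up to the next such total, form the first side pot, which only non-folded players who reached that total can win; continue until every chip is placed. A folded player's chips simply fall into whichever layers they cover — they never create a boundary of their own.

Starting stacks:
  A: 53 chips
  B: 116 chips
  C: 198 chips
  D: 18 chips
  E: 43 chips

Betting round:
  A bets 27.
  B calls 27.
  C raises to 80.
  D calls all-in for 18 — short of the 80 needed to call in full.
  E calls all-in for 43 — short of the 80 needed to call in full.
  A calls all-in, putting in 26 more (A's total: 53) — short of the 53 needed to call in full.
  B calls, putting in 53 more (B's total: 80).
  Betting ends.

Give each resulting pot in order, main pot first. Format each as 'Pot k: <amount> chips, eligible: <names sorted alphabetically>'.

Pot 1: 90 chips, eligible: A, B, C, D, E
Pot 2: 100 chips, eligible: A, B, C, E
Pot 3: 30 chips, eligible: A, B, C
Pot 4: 54 chips, eligible: B, C

Derivation:
Contributions: A=53, B=80, C=80, D=18, E=43
Pot levels (distinct totals of non-folded players): 18, 43, 53, 80
Layer 1-18: 18 each from A, B, C, D, E = 18*5 = 90 chips; eligible A, B, C, D, E
Layer 19-43: 25 each from A, B, C, E = 25*4 = 100 chips; eligible A, B, C, E
Layer 44-53: 10 each from A, B, C = 10*3 = 30 chips; eligible A, B, C
Layer 54-80: 27 each from B, C = 27*2 = 54 chips; eligible B, C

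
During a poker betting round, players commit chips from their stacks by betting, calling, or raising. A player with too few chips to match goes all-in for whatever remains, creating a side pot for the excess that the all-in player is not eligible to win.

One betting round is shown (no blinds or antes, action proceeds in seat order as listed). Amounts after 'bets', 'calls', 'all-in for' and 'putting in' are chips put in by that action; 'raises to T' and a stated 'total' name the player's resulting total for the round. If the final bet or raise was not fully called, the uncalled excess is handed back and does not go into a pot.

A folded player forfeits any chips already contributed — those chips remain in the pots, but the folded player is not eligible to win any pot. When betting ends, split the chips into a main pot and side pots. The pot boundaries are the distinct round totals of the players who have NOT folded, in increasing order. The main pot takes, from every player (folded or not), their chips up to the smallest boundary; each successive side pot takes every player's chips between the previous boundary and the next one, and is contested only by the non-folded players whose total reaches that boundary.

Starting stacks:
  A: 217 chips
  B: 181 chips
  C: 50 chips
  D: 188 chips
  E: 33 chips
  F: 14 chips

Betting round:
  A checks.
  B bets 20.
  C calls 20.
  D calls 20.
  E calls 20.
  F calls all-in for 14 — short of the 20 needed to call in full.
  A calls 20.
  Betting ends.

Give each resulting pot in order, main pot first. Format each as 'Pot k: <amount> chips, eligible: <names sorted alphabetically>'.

Contributions: A=20, B=20, C=20, D=20, E=20, F=14
Pot levels (distinct totals of non-folded players): 14, 20
Layer 1-14: 14 each from A, B, C, D, E, F = 14*6 = 84 chips; eligible A, B, C, D, E, F
Layer 15-20: 6 each from A, B, C, D, E = 6*5 = 30 chips; eligible A, B, C, D, E

Pot 1: 84 chips, eligible: A, B, C, D, E, F
Pot 2: 30 chips, eligible: A, B, C, D, E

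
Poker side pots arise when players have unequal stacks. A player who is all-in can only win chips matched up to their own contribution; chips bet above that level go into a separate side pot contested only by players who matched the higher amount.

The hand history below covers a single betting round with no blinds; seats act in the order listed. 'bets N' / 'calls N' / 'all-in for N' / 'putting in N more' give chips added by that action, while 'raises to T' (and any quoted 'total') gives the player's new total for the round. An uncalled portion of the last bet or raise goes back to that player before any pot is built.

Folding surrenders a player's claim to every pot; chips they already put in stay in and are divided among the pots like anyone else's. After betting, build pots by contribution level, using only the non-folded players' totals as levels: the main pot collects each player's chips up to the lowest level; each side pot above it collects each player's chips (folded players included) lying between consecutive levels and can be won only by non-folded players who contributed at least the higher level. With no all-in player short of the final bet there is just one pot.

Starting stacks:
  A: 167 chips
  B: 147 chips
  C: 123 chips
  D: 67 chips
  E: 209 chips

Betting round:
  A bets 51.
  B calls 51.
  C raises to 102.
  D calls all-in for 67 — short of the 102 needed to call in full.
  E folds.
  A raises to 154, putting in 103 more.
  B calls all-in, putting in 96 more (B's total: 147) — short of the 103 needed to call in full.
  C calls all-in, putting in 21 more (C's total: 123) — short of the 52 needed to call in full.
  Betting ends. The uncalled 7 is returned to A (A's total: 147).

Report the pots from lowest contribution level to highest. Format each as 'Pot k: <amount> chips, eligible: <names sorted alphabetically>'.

Contributions (after 7 returned to A): A=147, B=147, C=123, D=67
Folded: E
Pot levels (distinct totals of non-folded players): 67, 123, 147
Layer 1-67: 67 each from A, B, C, D = 67*4 = 268 chips; eligible A, B, C, D
Layer 68-123: 56 each from A, B, C = 56*3 = 168 chips; eligible A, B, C
Layer 124-147: 24 each from A, B = 24*2 = 48 chips; eligible A, B

Pot 1: 268 chips, eligible: A, B, C, D
Pot 2: 168 chips, eligible: A, B, C
Pot 3: 48 chips, eligible: A, B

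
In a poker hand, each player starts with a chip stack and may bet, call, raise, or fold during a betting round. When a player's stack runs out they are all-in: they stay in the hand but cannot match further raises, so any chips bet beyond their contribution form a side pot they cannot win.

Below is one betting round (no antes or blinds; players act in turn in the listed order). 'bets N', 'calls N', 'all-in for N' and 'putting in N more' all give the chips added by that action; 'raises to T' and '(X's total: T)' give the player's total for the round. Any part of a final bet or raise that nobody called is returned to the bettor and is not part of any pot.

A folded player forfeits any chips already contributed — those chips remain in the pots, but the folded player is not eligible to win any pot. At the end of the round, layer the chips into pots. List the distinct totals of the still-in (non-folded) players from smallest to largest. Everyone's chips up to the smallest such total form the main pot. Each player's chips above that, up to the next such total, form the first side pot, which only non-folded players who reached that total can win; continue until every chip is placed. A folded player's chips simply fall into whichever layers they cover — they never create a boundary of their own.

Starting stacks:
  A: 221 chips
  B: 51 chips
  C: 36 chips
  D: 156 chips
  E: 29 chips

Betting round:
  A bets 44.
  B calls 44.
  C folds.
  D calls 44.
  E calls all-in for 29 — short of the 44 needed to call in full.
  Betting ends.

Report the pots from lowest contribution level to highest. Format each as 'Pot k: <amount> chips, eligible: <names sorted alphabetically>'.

Contributions: A=44, B=44, D=44, E=29
Folded: C
Pot levels (distinct totals of non-folded players): 29, 44
Layer 1-29: 29 each from A, B, D, E = 29*4 = 116 chips; eligible A, B, D, E
Layer 30-44: 15 each from A, B, D = 15*3 = 45 chips; eligible A, B, D

Pot 1: 116 chips, eligible: A, B, D, E
Pot 2: 45 chips, eligible: A, B, D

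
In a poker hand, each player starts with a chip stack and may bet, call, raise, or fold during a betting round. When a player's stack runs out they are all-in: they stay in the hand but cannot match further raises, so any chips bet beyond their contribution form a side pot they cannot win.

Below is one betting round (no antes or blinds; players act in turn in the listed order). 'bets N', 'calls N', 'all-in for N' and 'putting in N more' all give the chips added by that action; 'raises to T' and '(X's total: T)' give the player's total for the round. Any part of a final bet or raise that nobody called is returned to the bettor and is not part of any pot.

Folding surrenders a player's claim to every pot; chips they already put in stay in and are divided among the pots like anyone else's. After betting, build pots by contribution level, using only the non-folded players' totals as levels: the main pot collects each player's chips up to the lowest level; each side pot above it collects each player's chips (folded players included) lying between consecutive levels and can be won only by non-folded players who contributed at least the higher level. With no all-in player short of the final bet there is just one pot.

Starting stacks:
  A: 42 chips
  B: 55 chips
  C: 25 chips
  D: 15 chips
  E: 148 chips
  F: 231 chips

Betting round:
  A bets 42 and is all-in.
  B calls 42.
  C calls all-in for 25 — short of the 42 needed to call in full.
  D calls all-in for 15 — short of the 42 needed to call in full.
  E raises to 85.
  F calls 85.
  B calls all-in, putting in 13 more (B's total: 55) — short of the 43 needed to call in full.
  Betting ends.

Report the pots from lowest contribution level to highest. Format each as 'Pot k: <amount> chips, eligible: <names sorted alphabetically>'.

Pot 1: 90 chips, eligible: A, B, C, D, E, F
Pot 2: 50 chips, eligible: A, B, C, E, F
Pot 3: 68 chips, eligible: A, B, E, F
Pot 4: 39 chips, eligible: B, E, F
Pot 5: 60 chips, eligible: E, F

Derivation:
Contributions: A=42, B=55, C=25, D=15, E=85, F=85
Pot levels (distinct totals of non-folded players): 15, 25, 42, 55, 85
Layer 1-15: 15 each from A, B, C, D, E, F = 15*6 = 90 chips; eligible A, B, C, D, E, F
Layer 16-25: 10 each from A, B, C, E, F = 10*5 = 50 chips; eligible A, B, C, E, F
Layer 26-42: 17 each from A, B, E, F = 17*4 = 68 chips; eligible A, B, E, F
Layer 43-55: 13 each from B, E, F = 13*3 = 39 chips; eligible B, E, F
Layer 56-85: 30 each from E, F = 30*2 = 60 chips; eligible E, F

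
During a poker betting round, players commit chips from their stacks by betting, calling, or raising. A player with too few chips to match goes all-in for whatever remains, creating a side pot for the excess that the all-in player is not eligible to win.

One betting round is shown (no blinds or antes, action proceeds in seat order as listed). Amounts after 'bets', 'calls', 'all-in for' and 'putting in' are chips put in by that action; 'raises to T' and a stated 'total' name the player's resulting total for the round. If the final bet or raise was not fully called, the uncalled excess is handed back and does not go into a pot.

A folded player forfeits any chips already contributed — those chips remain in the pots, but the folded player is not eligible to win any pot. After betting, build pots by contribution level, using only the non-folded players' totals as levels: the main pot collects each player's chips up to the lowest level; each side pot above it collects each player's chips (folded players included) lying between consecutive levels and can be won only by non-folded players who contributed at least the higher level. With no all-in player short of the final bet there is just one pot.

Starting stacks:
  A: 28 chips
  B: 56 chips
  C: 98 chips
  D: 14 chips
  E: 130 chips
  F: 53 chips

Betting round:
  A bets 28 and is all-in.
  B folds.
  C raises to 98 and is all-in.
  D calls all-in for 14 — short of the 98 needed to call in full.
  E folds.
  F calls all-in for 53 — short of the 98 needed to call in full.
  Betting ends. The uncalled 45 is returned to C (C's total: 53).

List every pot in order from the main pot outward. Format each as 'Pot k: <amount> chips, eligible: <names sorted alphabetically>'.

Contributions (after 45 returned to C): A=28, C=53, D=14, F=53
Folded: B, E
Pot levels (distinct totals of non-folded players): 14, 28, 53
Layer 1-14: 14 each from A, C, D, F = 14*4 = 56 chips; eligible A, C, D, F
Layer 15-28: 14 each from A, C, F = 14*3 = 42 chips; eligible A, C, F
Layer 29-53: 25 each from C, F = 25*2 = 50 chips; eligible C, F

Pot 1: 56 chips, eligible: A, C, D, F
Pot 2: 42 chips, eligible: A, C, F
Pot 3: 50 chips, eligible: C, F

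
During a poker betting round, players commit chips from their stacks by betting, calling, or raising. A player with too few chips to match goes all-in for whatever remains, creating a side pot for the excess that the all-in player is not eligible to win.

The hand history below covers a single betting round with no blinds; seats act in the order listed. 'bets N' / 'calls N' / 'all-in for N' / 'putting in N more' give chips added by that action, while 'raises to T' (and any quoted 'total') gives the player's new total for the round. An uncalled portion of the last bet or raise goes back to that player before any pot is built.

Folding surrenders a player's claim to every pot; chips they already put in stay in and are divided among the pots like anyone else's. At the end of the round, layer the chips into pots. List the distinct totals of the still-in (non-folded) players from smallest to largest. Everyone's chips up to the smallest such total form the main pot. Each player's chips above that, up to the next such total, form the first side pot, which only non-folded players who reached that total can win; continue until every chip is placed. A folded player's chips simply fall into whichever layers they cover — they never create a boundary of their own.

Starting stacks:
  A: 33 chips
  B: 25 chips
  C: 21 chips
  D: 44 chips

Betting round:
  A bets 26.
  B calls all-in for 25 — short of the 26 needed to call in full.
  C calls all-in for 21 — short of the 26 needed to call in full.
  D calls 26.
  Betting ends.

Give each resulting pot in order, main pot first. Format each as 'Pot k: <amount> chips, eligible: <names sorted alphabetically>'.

Contributions: A=26, B=25, C=21, D=26
Pot levels (distinct totals of non-folded players): 21, 25, 26
Layer 1-21: 21 each from A, B, C, D = 21*4 = 84 chips; eligible A, B, C, D
Layer 22-25: 4 each from A, B, D = 4*3 = 12 chips; eligible A, B, D
Layer 26-26: 1 each from A, D = 1*2 = 2 chips; eligible A, D

Pot 1: 84 chips, eligible: A, B, C, D
Pot 2: 12 chips, eligible: A, B, D
Pot 3: 2 chips, eligible: A, D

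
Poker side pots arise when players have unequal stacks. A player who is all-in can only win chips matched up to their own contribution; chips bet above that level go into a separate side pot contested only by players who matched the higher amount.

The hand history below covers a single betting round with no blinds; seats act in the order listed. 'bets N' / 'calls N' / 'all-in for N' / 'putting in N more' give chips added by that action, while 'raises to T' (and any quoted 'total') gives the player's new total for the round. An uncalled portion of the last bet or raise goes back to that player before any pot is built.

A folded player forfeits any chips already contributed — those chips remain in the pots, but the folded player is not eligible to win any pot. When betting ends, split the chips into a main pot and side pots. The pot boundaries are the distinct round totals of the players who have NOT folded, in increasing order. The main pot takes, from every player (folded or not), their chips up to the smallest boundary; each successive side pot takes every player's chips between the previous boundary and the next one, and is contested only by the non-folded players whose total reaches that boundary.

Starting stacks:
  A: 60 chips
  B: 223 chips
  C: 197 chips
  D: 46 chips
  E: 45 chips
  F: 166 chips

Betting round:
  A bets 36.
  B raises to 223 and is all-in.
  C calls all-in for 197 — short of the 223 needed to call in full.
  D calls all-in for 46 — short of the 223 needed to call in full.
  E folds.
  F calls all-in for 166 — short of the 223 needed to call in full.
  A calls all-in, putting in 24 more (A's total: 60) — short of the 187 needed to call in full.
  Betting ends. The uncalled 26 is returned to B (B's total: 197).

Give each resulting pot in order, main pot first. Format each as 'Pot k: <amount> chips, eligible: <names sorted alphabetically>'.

Pot 1: 230 chips, eligible: A, B, C, D, F
Pot 2: 56 chips, eligible: A, B, C, F
Pot 3: 318 chips, eligible: B, C, F
Pot 4: 62 chips, eligible: B, C

Derivation:
Contributions (after 26 returned to B): A=60, B=197, C=197, D=46, F=166
Folded: E
Pot levels (distinct totals of non-folded players): 46, 60, 166, 197
Layer 1-46: 46 each from A, B, C, D, F = 46*5 = 230 chips; eligible A, B, C, D, F
Layer 47-60: 14 each from A, B, C, F = 14*4 = 56 chips; eligible A, B, C, F
Layer 61-166: 106 each from B, C, F = 106*3 = 318 chips; eligible B, C, F
Layer 167-197: 31 each from B, C = 31*2 = 62 chips; eligible B, C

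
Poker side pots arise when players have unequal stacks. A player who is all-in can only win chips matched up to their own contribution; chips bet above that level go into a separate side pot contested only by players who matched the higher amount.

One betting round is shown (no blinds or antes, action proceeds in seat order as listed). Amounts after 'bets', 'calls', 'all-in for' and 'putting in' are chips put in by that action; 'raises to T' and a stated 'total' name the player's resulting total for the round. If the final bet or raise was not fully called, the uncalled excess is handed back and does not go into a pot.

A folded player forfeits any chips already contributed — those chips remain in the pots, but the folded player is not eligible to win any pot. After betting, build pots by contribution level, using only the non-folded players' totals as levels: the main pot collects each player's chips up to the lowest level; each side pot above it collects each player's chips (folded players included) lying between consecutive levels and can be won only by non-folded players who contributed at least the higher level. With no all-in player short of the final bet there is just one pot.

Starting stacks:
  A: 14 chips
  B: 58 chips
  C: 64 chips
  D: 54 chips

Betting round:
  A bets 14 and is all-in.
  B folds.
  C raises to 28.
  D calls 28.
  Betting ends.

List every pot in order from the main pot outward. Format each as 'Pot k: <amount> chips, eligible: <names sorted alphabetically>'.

Pot 1: 42 chips, eligible: A, C, D
Pot 2: 28 chips, eligible: C, D

Derivation:
Contributions: A=14, C=28, D=28
Folded: B
Pot levels (distinct totals of non-folded players): 14, 28
Layer 1-14: 14 each from A, C, D = 14*3 = 42 chips; eligible A, C, D
Layer 15-28: 14 each from C, D = 14*2 = 28 chips; eligible C, D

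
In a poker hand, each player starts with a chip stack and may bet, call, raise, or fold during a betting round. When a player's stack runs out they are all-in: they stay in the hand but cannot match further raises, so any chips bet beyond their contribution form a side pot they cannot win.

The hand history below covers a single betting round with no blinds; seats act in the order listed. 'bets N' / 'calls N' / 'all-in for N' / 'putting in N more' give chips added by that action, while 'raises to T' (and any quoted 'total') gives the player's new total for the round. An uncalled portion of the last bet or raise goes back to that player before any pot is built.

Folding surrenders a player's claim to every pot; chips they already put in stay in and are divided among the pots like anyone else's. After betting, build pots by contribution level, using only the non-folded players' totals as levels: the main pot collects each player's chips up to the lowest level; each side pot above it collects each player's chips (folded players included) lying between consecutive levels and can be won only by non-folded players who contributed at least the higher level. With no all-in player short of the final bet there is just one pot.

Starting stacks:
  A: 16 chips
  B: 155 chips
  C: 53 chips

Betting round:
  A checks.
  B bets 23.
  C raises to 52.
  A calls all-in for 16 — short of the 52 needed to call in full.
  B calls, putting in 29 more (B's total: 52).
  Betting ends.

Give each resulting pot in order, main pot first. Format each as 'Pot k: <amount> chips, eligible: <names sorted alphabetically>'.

Contributions: A=16, B=52, C=52
Pot levels (distinct totals of non-folded players): 16, 52
Layer 1-16: 16 each from A, B, C = 16*3 = 48 chips; eligible A, B, C
Layer 17-52: 36 each from B, C = 36*2 = 72 chips; eligible B, C

Pot 1: 48 chips, eligible: A, B, C
Pot 2: 72 chips, eligible: B, C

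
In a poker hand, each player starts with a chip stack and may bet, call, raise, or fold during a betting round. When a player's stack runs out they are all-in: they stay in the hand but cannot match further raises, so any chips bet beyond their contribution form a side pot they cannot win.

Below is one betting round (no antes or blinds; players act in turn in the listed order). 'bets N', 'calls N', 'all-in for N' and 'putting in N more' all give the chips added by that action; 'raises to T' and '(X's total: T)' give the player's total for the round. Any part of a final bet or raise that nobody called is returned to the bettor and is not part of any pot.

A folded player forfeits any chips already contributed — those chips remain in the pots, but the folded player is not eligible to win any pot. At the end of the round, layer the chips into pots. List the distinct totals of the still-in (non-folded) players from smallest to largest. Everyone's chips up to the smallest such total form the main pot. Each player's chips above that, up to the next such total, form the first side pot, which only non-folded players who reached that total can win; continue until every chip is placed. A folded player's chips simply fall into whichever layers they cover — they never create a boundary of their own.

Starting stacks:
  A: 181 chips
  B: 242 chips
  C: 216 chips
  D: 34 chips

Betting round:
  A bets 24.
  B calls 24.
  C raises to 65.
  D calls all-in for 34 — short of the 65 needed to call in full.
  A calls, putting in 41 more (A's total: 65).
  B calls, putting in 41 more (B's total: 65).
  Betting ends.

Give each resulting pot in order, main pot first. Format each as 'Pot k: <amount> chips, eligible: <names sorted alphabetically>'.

Contributions: A=65, B=65, C=65, D=34
Pot levels (distinct totals of non-folded players): 34, 65
Layer 1-34: 34 each from A, B, C, D = 34*4 = 136 chips; eligible A, B, C, D
Layer 35-65: 31 each from A, B, C = 31*3 = 93 chips; eligible A, B, C

Pot 1: 136 chips, eligible: A, B, C, D
Pot 2: 93 chips, eligible: A, B, C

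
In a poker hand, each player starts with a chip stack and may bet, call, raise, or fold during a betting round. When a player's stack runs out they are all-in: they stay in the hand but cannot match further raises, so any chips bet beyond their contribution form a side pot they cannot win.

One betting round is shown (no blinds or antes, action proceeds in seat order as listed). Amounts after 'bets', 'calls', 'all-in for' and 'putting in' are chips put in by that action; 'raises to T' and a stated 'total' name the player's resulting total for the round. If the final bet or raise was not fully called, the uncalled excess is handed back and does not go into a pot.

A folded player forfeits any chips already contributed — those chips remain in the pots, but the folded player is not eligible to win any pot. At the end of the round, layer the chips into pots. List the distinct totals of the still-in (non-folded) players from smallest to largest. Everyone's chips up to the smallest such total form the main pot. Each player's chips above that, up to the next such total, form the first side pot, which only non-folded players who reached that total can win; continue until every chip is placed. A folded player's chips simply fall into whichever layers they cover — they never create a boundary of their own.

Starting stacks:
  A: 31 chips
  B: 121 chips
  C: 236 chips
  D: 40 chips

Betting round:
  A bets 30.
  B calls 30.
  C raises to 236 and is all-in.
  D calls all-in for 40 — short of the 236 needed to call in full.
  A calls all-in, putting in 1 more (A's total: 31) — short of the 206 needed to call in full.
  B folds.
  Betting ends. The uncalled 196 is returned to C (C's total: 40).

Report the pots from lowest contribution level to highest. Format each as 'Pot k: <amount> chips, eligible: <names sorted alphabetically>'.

Pot 1: 123 chips, eligible: A, C, D
Pot 2: 18 chips, eligible: C, D

Derivation:
Contributions (after 196 returned to C): A=31, B=30, C=40, D=40
Folded: B
Pot levels (distinct totals of non-folded players): 31, 40
Layer 1-31: A 31 + B 30 + C 31 + D 31 = 123 chips; eligible A, C, D
Layer 32-40: 9 each from C, D = 9*2 = 18 chips; eligible C, D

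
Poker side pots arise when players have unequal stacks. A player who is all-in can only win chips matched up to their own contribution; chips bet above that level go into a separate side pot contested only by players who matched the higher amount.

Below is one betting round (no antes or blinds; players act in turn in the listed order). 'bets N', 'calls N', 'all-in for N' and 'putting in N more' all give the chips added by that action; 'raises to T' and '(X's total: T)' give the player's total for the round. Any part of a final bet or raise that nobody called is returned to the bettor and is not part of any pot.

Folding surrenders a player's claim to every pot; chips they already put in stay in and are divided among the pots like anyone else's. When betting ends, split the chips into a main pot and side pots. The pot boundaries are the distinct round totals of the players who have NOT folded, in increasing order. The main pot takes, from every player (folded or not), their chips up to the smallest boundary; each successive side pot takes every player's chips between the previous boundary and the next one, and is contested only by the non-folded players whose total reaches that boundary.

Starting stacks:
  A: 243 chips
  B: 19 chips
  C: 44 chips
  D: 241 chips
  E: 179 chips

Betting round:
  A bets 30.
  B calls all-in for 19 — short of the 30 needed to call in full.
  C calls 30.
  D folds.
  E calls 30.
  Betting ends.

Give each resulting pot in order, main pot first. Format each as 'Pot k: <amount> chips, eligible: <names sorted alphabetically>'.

Contributions: A=30, B=19, C=30, E=30
Folded: D
Pot levels (distinct totals of non-folded players): 19, 30
Layer 1-19: 19 each from A, B, C, E = 19*4 = 76 chips; eligible A, B, C, E
Layer 20-30: 11 each from A, C, E = 11*3 = 33 chips; eligible A, C, E

Pot 1: 76 chips, eligible: A, B, C, E
Pot 2: 33 chips, eligible: A, C, E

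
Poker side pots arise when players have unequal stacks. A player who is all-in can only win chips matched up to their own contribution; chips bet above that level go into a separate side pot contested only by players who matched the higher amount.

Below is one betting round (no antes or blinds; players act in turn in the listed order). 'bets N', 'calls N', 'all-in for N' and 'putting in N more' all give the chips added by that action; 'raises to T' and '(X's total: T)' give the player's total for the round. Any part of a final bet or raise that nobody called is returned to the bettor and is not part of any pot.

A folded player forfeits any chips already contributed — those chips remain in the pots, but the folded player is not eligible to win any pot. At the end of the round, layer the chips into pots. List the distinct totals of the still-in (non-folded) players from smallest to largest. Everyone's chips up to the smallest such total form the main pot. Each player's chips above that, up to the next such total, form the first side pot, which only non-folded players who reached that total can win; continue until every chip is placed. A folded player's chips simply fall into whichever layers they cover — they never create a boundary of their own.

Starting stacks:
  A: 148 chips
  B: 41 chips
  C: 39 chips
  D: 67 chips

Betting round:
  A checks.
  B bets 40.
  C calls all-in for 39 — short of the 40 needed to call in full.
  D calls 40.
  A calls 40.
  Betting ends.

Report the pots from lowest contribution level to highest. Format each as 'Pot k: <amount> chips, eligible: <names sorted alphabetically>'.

Pot 1: 156 chips, eligible: A, B, C, D
Pot 2: 3 chips, eligible: A, B, D

Derivation:
Contributions: A=40, B=40, C=39, D=40
Pot levels (distinct totals of non-folded players): 39, 40
Layer 1-39: 39 each from A, B, C, D = 39*4 = 156 chips; eligible A, B, C, D
Layer 40-40: 1 each from A, B, D = 1*3 = 3 chips; eligible A, B, D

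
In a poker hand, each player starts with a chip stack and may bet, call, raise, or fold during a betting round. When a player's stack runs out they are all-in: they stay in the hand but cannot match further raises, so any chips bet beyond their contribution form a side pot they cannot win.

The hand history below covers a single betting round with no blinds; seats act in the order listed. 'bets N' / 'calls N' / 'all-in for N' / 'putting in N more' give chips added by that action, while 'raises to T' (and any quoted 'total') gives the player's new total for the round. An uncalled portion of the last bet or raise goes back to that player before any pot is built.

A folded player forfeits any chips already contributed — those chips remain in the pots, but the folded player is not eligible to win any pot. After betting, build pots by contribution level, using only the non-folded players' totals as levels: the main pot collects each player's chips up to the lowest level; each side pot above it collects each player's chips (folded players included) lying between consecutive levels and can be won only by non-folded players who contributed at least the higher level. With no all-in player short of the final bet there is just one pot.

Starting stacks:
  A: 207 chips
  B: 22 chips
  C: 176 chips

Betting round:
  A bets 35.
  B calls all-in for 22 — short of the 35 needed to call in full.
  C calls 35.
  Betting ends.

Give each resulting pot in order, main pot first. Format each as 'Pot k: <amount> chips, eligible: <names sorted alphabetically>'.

Contributions: A=35, B=22, C=35
Pot levels (distinct totals of non-folded players): 22, 35
Layer 1-22: 22 each from A, B, C = 22*3 = 66 chips; eligible A, B, C
Layer 23-35: 13 each from A, C = 13*2 = 26 chips; eligible A, C

Pot 1: 66 chips, eligible: A, B, C
Pot 2: 26 chips, eligible: A, C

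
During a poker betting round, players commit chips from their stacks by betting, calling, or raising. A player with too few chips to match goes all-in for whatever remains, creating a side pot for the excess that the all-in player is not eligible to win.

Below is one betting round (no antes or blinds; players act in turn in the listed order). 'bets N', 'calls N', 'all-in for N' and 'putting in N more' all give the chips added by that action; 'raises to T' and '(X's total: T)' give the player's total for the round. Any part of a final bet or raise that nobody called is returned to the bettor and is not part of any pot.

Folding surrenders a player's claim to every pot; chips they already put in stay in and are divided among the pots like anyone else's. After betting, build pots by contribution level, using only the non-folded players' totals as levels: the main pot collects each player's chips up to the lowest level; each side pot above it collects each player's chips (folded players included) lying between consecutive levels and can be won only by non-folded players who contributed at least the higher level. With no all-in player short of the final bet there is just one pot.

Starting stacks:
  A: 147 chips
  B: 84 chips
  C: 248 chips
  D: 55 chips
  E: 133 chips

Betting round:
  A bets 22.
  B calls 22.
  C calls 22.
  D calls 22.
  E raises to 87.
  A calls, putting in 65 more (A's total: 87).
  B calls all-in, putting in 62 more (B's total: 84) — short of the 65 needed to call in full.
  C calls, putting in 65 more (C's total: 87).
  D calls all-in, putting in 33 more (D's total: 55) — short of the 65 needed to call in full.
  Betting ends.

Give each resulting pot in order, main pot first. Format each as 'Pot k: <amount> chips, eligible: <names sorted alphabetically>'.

Pot 1: 275 chips, eligible: A, B, C, D, E
Pot 2: 116 chips, eligible: A, B, C, E
Pot 3: 9 chips, eligible: A, C, E

Derivation:
Contributions: A=87, B=84, C=87, D=55, E=87
Pot levels (distinct totals of non-folded players): 55, 84, 87
Layer 1-55: 55 each from A, B, C, D, E = 55*5 = 275 chips; eligible A, B, C, D, E
Layer 56-84: 29 each from A, B, C, E = 29*4 = 116 chips; eligible A, B, C, E
Layer 85-87: 3 each from A, C, E = 3*3 = 9 chips; eligible A, C, E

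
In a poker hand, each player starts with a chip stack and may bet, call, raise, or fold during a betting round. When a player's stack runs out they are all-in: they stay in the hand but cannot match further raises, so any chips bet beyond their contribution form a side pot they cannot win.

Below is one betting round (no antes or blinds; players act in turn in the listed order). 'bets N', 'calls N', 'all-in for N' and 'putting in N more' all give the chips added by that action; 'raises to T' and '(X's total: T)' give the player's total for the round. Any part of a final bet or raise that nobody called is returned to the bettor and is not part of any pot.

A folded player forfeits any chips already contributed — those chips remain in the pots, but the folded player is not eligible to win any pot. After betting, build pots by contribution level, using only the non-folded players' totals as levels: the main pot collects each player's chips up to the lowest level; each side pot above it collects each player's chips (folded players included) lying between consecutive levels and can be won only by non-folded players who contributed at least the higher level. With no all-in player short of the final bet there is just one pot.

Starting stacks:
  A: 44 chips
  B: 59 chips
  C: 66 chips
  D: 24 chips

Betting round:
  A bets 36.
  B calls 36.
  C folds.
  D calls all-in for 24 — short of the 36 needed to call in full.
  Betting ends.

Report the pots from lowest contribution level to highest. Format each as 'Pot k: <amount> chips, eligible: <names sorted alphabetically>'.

Pot 1: 72 chips, eligible: A, B, D
Pot 2: 24 chips, eligible: A, B

Derivation:
Contributions: A=36, B=36, D=24
Folded: C
Pot levels (distinct totals of non-folded players): 24, 36
Layer 1-24: 24 each from A, B, D = 24*3 = 72 chips; eligible A, B, D
Layer 25-36: 12 each from A, B = 12*2 = 24 chips; eligible A, B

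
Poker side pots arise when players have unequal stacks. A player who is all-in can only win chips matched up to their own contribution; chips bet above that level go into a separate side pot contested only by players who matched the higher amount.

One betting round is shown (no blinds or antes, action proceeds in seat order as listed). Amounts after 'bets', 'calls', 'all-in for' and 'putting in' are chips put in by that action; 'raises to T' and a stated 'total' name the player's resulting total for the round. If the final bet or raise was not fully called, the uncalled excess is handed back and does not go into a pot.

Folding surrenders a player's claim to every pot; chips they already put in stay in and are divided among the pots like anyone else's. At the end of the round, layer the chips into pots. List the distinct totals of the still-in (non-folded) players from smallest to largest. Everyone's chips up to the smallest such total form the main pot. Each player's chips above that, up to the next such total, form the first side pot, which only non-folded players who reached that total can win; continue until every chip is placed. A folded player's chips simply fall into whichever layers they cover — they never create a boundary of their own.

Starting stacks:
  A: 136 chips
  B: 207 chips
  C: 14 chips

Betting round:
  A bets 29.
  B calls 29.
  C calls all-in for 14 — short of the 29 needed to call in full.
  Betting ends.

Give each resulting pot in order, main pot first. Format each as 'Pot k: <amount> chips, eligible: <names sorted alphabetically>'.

Pot 1: 42 chips, eligible: A, B, C
Pot 2: 30 chips, eligible: A, B

Derivation:
Contributions: A=29, B=29, C=14
Pot levels (distinct totals of non-folded players): 14, 29
Layer 1-14: 14 each from A, B, C = 14*3 = 42 chips; eligible A, B, C
Layer 15-29: 15 each from A, B = 15*2 = 30 chips; eligible A, B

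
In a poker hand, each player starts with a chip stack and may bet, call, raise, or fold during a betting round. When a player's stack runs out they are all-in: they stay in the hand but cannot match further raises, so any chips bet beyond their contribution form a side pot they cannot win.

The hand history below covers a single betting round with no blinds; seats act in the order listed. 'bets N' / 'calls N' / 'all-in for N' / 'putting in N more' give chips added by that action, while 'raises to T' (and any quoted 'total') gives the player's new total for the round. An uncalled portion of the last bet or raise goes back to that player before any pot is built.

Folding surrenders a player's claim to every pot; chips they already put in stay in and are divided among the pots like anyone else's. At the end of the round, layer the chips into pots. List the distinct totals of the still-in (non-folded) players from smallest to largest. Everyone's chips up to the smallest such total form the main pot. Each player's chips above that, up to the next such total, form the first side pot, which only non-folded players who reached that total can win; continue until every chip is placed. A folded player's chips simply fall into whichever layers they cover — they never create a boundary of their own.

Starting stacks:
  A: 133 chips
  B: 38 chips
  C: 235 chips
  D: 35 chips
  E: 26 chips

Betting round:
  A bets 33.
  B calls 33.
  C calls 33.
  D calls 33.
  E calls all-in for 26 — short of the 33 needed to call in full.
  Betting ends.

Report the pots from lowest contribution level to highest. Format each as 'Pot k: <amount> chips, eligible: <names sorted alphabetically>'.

Pot 1: 130 chips, eligible: A, B, C, D, E
Pot 2: 28 chips, eligible: A, B, C, D

Derivation:
Contributions: A=33, B=33, C=33, D=33, E=26
Pot levels (distinct totals of non-folded players): 26, 33
Layer 1-26: 26 each from A, B, C, D, E = 26*5 = 130 chips; eligible A, B, C, D, E
Layer 27-33: 7 each from A, B, C, D = 7*4 = 28 chips; eligible A, B, C, D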